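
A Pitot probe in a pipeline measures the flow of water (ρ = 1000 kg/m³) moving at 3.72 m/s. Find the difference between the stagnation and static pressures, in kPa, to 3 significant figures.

At the stagnation point the flow is brought to rest, so Bernoulli gives P_stag − P_static = ½ρv².
ΔP = ½·1000·3.72² = 6920 Pa.

ΔP = 6.92 kPa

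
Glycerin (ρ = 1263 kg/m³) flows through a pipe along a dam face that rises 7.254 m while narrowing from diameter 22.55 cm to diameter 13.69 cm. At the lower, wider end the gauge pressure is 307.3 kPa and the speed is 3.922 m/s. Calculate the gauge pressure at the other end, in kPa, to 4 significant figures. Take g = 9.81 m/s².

Continuity gives A₁v₁ = A₂v₂, so v₂ = (399.4 cm²)/(147.2 cm²) × 3.922 m/s = 10.64 m/s.
Bernoulli: P₁ + ½ρv₁² + ρg h₁ = P₂ + ½ρv₂² + ρg h₂, so P₂ = P₁ + ½ρ(v₁² − v₂²) − ρg(h₂ − h₁).
P₂ = 307300 + ½·1263·(3.922² − 10.64²) − 1263·9.81·(+7.254) = 307300 + (-61800) − (89880) = 155600 Pa.

P₂ = 155.6 kPa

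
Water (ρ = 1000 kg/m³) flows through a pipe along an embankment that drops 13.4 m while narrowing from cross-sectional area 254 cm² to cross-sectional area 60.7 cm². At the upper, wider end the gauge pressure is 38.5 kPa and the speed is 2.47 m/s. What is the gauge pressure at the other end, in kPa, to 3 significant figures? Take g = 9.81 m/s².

Continuity gives A₁v₁ = A₂v₂, so v₂ = (254 cm²)/(60.7 cm²) × 2.47 m/s = 10.3 m/s.
Energy conservation along the streamline gives P₂ = P₁ − ½ρ(v₂² − v₁²) − ρg(h₂ − h₁).
P₂ = 38500 + ½·1000·(2.47² − 10.3²) − 1000·9.81·(−13.4) = 38500 + (-50400) − (-131000) = 120000 Pa.

120 kPa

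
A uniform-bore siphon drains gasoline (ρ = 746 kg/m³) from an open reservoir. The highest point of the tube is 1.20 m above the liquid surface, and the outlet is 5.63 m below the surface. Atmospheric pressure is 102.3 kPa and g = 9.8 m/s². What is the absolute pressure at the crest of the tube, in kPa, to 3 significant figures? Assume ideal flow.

The outlet speed comes from Torricelli: v = √(2g·5.63) = 10.5 m/s.
The bore is uniform, so the speed at the crest is the same v. Bernoulli surface→crest: P_atm = P_top + ½ρv² + ρg·h_top.
P_top = 102300 − ½·746·10.5² − 746·9.8·1.20 = 52400 Pa.

P_top = 52.4 kPa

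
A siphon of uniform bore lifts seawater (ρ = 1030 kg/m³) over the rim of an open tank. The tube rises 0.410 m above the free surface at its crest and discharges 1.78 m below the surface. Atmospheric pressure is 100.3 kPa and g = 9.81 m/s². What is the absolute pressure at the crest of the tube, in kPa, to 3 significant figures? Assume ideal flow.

P_top ≈ 78.2 kPa

The outlet speed comes from Torricelli: v = √(2g·1.78) = 5.91 m/s.
With constant cross-section the crest speed equals v; applying Bernoulli from the surface up to the crest, P_top = P_atm − ½ρv² − ρg·h_top.
P_top = 100300 − ½·1030·5.91² − 1030·9.81·0.410 = 78200 Pa.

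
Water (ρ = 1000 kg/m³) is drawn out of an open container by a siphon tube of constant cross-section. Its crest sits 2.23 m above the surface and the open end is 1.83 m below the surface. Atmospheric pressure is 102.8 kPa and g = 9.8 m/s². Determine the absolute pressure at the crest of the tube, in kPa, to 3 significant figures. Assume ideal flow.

P_top = 63.0 kPa

From the surface to the outlet (both open to atmosphere, surface at rest): v = √(2g·h_out) = √(2·9.8·1.83) = 5.99 m/s.
The bore is uniform, so the speed at the crest is the same v. Bernoulli surface→crest: P_atm = P_top + ½ρv² + ρg·h_top.
P_top = 102800 − ½·1000·5.99² − 1000·9.8·2.23 = 63000 Pa.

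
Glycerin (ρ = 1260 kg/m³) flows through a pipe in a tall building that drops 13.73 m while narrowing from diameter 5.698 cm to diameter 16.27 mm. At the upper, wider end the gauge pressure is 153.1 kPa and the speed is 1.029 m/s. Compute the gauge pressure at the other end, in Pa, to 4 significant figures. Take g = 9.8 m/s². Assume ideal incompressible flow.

223000 Pa

Continuity gives A₁v₁ = A₂v₂, so v₂ = (25.50 cm²)/(2.079 cm²) × 1.029 m/s = 12.62 m/s.
Applying Bernoulli between the two ends and solving for P₂: P₂ = P₁ + ½ρ(v₁² − v₂²) − ρgΔh.
P₂ = 153100 + ½·1260·(1.029² − 12.62²) − 1260·9.8·(−13.73) = 153100 + (-99680) − (-169500) = 223000 Pa.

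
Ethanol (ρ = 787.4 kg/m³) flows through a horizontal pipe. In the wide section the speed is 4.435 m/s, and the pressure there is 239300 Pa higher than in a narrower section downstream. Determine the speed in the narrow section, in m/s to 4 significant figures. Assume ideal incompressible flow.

With h₁ = h₂, rearranging Bernoulli gives v₂ = √(v₁² + 2ΔP/ρ).
v₂ = √(4.435² + 2·239300/787.4) = √(19.67 + 607.8) = 25.05 m/s.

v₂ ≈ 25.05 m/s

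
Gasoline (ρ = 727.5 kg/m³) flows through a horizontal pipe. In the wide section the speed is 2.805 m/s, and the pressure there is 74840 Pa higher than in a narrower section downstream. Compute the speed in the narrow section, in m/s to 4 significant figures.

v₂ ≈ 14.62 m/s

With h₁ = h₂, rearranging Bernoulli gives v₂ = √(v₁² + 2ΔP/ρ).
v₂ = √(2.805² + 2·74840/727.5) = √(7.868 + 205.7) = 14.62 m/s.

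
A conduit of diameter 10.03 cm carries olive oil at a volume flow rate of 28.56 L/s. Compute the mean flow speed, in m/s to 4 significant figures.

v ≈ 3.615 m/s

Q = 28.56 L/s = 0.02856 m³/s.
v = Q/A = 0.02856 / 0.007901 = 3.615 m/s.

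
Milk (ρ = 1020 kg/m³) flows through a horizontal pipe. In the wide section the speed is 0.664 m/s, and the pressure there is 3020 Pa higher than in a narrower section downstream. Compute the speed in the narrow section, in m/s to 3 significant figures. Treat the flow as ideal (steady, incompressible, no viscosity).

Along the level pipe P + ½ρv² is conserved, hence v₂² = v₁² + 2(P₁ − P₂)/ρ.
v₂ = √(0.664² + 2·3020/1020) = √(0.441 + 5.92) = 2.52 m/s.

v₂ ≈ 2.52 m/s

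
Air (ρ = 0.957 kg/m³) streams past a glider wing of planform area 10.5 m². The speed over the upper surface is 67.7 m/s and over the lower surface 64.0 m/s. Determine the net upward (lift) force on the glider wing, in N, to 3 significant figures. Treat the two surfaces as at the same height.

The faster flow above has the lower pressure; Bernoulli (same height) gives ΔP = ½ρ(v_up² − v_low²).
ΔP = ½·0.957·(67.7² − 64.0²) = 233 Pa.
Lift = ΔP · A = 233 × 10.5 = 2450 N.

F ≈ 2450 N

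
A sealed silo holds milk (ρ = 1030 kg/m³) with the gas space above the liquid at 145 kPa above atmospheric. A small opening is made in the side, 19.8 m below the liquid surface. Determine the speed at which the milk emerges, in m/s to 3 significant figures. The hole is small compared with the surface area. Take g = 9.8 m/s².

Take point 1 at the surface (v₁ ≈ 0) and point 2 at the hole (at atmospheric pressure). Bernoulli: P₁ + ρg h = P_atm + ½ρv₂².
With P₁ − P_atm = 145000 Pa, v₂ = √(2gh + 2ΔP/ρ) = √(2·9.8·19.8 + 2·145000/1030) = 25.9 m/s.

v = 25.9 m/s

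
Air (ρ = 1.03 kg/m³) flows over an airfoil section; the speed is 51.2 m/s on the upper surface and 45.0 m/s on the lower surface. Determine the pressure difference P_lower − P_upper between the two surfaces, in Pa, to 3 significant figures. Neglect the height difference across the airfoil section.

With negligible Δh, P + ½ρv² is constant, so P_low − P_up = ½ρ(v_up² − v_low²).
ΔP = ½·1.03·(51.2² − 45.0²) = 307 Pa.

ΔP ≈ 307 Pa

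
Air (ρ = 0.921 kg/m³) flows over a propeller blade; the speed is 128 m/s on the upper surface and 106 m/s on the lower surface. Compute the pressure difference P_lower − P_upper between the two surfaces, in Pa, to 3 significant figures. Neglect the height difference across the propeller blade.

The pressure is lower where the speed is higher: ΔP = ½ρ(v_up² − v_low²).
ΔP = ½·0.921·(128² − 106²) = 2370 Pa.

ΔP ≈ 2370 Pa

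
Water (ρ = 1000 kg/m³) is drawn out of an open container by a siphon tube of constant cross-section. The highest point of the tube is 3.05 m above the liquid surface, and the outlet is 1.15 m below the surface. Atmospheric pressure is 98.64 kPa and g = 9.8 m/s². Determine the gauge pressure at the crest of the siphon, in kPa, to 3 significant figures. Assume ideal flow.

-41.2 kPa

From the surface to the outlet (both open to atmosphere, surface at rest): v = √(2g·h_out) = √(2·9.8·1.15) = 4.75 m/s.
Continuity keeps v the same throughout the tube; from surface to crest, P_atm + 0 = P_top + ½ρv² + ρg·h_top.
P_top = 98640 − ½·1000·4.75² − 1000·9.8·3.05 = 57500 Pa. So P_gauge = P_top − P_atm = -41200 Pa.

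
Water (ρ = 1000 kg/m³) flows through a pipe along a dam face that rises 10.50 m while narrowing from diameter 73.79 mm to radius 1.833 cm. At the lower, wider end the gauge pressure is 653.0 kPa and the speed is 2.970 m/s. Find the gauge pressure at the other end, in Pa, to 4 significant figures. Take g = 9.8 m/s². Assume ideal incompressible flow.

Continuity gives A₁v₁ = A₂v₂, so v₂ = (42.76 cm²)/(10.56 cm²) × 2.970 m/s = 12.03 m/s.
Bernoulli: P₁ + ½ρv₁² + ρg h₁ = P₂ + ½ρv₂² + ρg h₂, so P₂ = P₁ + ½ρ(v₁² − v₂²) − ρg(h₂ − h₁).
P₂ = 653000 + ½·1000·(2.970² − 12.03²) − 1000·9.8·(+10.50) = 653000 + (-67980) − (102900) = 482100 Pa.

P₂ ≈ 482100 Pa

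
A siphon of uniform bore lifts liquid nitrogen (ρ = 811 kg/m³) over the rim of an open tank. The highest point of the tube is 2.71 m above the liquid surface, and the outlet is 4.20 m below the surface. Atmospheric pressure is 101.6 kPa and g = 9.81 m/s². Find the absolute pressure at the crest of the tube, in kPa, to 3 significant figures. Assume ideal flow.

Bernoulli surface→outlet gives ½v² = g·h_out, so v = √(2·9.81·4.20) = 9.08 m/s.
With constant cross-section the crest speed equals v; applying Bernoulli from the surface up to the crest, P_top = P_atm − ½ρv² − ρg·h_top.
P_top = 101600 − ½·811·9.08² − 811·9.81·2.71 = 46600 Pa.

P_top ≈ 46.6 kPa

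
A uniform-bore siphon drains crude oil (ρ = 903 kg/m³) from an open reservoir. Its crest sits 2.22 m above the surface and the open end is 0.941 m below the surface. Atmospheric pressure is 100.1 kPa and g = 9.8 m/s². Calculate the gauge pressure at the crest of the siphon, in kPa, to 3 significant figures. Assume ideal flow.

The outlet speed comes from Torricelli: v = √(2g·0.941) = 4.29 m/s.
The bore is uniform, so the speed at the crest is the same v. Bernoulli surface→crest: P_atm = P_top + ½ρv² + ρg·h_top.
P_top = 100100 − ½·903·4.29² − 903·9.8·2.22 = 72100 Pa. So P_gauge = P_top − P_atm = -28000 Pa.

P_gauge ≈ -28.0 kPa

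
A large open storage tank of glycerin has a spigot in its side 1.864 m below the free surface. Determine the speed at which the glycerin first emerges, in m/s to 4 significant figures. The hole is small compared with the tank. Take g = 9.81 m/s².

v = 6.047 m/s

Bernoulli from surface to hole (P equal, v_surface ≈ 0): v = √(2gh) = √(2×9.81×1.864) = 6.047 m/s.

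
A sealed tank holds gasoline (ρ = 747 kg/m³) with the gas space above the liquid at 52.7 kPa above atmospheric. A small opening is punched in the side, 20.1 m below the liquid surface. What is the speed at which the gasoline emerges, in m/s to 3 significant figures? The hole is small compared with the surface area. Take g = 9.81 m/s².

23.1 m/s

Take point 1 at the surface (v₁ ≈ 0) and point 2 at the hole (at atmospheric pressure). Bernoulli: P₁ + ρg h = P_atm + ½ρv₂².
With P₁ − P_atm = 52700 Pa, v₂ = √(2gh + 2ΔP/ρ) = √(2·9.81·20.1 + 2·52700/747) = 23.1 m/s.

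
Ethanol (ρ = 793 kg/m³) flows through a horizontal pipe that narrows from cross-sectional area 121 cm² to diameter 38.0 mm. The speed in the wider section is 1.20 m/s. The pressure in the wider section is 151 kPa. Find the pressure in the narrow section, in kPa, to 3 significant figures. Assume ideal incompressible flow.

P₂ = 86.6 kPa

Continuity gives A₁v₁ = A₂v₂, so v₂ = (121 cm²)/(11.3 cm²) × 1.20 m/s = 12.8 m/s.
Along the horizontal streamline, P + ½ρv² is constant.
P₂ = P₁ − ½ρ(v₂² − v₁²) = 151000 − ½·793·(12.8² − 1.20²) = 151000 − 64400 = 86600 Pa.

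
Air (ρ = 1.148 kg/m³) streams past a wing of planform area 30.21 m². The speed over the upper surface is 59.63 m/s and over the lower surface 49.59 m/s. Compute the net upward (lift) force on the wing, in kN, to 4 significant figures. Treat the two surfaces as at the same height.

F ≈ 19.02 kN

From P + ½ρv² = const at equal height, P_low − P_up = ½ρ(v_up² − v_low²).
ΔP = ½·1.148·(59.63² − 49.59²) = 629.4 Pa.
Lift = ΔP · A = 629.4 × 30.21 = 19020 N.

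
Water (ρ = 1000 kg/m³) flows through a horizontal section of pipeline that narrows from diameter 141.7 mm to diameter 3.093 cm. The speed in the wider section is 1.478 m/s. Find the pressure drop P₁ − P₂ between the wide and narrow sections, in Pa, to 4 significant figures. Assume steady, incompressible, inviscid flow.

480100 Pa

Continuity gives A₁v₁ = A₂v₂, so v₂ = (157.7 cm²)/(7.514 cm²) × 1.478 m/s = 31.02 m/s.
Bernoulli (h₁ = h₂): P₁ − P₂ = ½ρ(v₂² − v₁²).
P₁ − P₂ = ½·1000·(31.02² − 1.478²) = ½·1000·960.1 = 480100 Pa.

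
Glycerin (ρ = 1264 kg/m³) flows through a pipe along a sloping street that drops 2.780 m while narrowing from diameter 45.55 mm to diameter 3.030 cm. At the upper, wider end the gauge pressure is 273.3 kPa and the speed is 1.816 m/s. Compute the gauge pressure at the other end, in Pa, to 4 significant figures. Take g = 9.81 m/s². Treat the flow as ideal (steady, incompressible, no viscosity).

By continuity, v₂ = v₁·A₁/A₂ = 1.816·(16.30/7.211) = 4.104 m/s.
Applying Bernoulli between the two ends and solving for P₂: P₂ = P₁ + ½ρ(v₁² − v₂²) − ρgΔh.
P₂ = 273300 + ½·1264·(1.816² − 4.104²) − 1264·9.81·(−2.780) = 273300 + (-8560) − (-34470) = 299200 Pa.

P₂ ≈ 299200 Pa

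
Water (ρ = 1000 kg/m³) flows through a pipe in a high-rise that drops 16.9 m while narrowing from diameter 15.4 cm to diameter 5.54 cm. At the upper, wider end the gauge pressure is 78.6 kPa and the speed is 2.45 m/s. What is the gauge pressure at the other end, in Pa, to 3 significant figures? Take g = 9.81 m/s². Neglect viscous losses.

By continuity, v₂ = v₁·A₁/A₂ = 2.45·(186/24.1) = 18.9 m/s.
Bernoulli: P₁ + ½ρv₁² + ρg h₁ = P₂ + ½ρv₂² + ρg h₂, so P₂ = P₁ + ½ρ(v₁² − v₂²) − ρg(h₂ − h₁).
P₂ = 78600 + ½·1000·(2.45² − 18.9²) − 1000·9.81·(−16.9) = 78600 + (-176000) − (-166000) = 68200 Pa.

P₂ ≈ 68200 Pa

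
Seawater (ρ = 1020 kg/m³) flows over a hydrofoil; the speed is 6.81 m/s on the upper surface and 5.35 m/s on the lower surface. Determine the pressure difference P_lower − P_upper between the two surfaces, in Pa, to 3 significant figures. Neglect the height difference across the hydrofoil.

ΔP ≈ 9050 Pa

The pressure is lower where the speed is higher: ΔP = ½ρ(v_up² − v_low²).
ΔP = ½·1020·(6.81² − 5.35²) = 9050 Pa.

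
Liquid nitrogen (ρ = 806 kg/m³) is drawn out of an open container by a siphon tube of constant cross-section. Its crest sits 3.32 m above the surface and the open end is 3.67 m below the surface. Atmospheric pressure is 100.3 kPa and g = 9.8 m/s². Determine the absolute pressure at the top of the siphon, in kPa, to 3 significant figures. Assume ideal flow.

From the surface to the outlet (both open to atmosphere, surface at rest): v = √(2g·h_out) = √(2·9.8·3.67) = 8.48 m/s.
The bore is uniform, so the speed at the crest is the same v. Bernoulli surface→crest: P_atm = P_top + ½ρv² + ρg·h_top.
P_top = 100300 − ½·806·8.48² − 806·9.8·3.32 = 45100 Pa.

45.1 kPa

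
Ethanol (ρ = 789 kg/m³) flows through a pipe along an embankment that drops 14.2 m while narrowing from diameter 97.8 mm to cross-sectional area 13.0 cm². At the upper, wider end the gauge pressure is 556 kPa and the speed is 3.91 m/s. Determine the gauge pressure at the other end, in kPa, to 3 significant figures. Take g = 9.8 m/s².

P₂ = 470 kPa

By continuity, v₂ = v₁·A₁/A₂ = 3.91·(75.1/13.0) = 22.6 m/s.
Bernoulli: P₁ + ½ρv₁² + ρg h₁ = P₂ + ½ρv₂² + ρg h₂, so P₂ = P₁ + ½ρ(v₁² − v₂²) − ρg(h₂ − h₁).
P₂ = 556000 + ½·789·(3.91² − 22.6²) − 789·9.8·(−14.2) = 556000 + (-195000) − (-110000) = 470000 Pa.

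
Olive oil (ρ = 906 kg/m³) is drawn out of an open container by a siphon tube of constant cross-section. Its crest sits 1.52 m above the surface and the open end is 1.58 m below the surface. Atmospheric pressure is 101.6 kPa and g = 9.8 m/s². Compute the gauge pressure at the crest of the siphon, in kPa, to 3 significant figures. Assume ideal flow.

From the surface to the outlet (both open to atmosphere, surface at rest): v = √(2g·h_out) = √(2·9.8·1.58) = 5.56 m/s.
The bore is uniform, so the speed at the crest is the same v. Bernoulli surface→crest: P_atm = P_top + ½ρv² + ρg·h_top.
P_top = 101600 − ½·906·5.56² − 906·9.8·1.52 = 74100 Pa. So P_gauge = P_top − P_atm = -27500 Pa.

-27.5 kPa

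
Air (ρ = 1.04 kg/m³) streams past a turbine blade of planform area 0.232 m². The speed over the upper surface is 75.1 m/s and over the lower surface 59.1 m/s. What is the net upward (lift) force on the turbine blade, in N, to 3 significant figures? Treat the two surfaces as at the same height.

With equal heights on the two surfaces, Bernoulli gives P_lower − P_upper = ½ρ(v_upper² − v_lower²).
ΔP = ½·1.04·(75.1² − 59.1²) = 1120 Pa.
Lift = ΔP · A = 1120 × 0.232 = 259 N.

F ≈ 259 N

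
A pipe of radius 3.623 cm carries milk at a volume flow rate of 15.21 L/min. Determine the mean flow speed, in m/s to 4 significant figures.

Q = 15.21 L/min = 0.0002535 m³/s.
v = Q/A = 0.0002535 / 0.004124 = 0.06147 m/s.

v = 0.06147 m/s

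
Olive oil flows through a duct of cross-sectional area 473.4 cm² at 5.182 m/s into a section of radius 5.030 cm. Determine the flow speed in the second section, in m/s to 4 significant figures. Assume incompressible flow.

v₂ ≈ 30.86 m/s

Mass conservation (A₁v₁ = A₂v₂) gives v₂ = 5.182 × 473.4/79.49 = 30.86 m/s.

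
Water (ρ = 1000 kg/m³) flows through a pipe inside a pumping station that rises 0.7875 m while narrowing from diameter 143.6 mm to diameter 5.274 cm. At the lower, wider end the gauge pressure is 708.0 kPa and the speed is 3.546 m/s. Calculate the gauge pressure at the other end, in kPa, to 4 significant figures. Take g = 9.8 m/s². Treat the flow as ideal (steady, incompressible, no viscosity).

The volume flow rate is constant, so v₂ = (A₁/A₂)v₁ = (162.0/21.85)·3.546 = 26.29 m/s.
Energy conservation along the streamline gives P₂ = P₁ − ½ρ(v₂² − v₁²) − ρg(h₂ − h₁).
P₂ = 708000 + ½·1000·(3.546² − 26.29²) − 1000·9.8·(+0.7875) = 708000 + (-339300) − (7718) = 361000 Pa.

P₂ = 361.0 kPa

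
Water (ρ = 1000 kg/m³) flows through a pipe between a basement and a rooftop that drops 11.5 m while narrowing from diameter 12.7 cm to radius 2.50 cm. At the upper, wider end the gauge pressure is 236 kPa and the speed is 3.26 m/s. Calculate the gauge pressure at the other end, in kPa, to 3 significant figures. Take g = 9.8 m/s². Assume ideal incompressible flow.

133 kPa

The volume flow rate is constant, so v₂ = (A₁/A₂)v₁ = (127/19.6)·3.26 = 21.0 m/s.
Energy conservation along the streamline gives P₂ = P₁ − ½ρ(v₂² − v₁²) − ρg(h₂ − h₁).
P₂ = 236000 + ½·1000·(3.26² − 21.0²) − 1000·9.8·(−11.5) = 236000 + (-216000) − (-113000) = 133000 Pa.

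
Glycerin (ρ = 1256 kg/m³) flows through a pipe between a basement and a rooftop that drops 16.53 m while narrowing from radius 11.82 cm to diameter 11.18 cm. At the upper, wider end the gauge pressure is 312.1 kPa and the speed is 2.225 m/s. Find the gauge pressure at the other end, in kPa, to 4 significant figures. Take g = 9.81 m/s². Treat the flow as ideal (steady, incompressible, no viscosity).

Continuity gives A₁v₁ = A₂v₂, so v₂ = (438.9 cm²)/(98.17 cm²) × 2.225 m/s = 9.948 m/s.
Energy conservation along the streamline gives P₂ = P₁ − ½ρ(v₂² − v₁²) − ρg(h₂ − h₁).
P₂ = 312100 + ½·1256·(2.225² − 9.948²) − 1256·9.81·(−16.53) = 312100 + (-59040) − (-203700) = 456700 Pa.

P₂ ≈ 456.7 kPa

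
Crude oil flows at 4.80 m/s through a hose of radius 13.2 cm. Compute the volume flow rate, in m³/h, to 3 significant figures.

946 m³/h

Q = A·v = 0.0547 m² × 4.80 m/s = 0.263 m³/s.
Converting: 0.263 m³/s × 3600 = 946 m³/h.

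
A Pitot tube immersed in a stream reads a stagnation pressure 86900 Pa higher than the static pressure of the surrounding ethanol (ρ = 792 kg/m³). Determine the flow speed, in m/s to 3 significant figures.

v ≈ 14.8 m/s

At the stagnation point the flow is brought to rest, so Bernoulli gives P_stag − P_static = ½ρv².
v = √(2ΔP/ρ) = √(2·86900/792) = 14.8 m/s.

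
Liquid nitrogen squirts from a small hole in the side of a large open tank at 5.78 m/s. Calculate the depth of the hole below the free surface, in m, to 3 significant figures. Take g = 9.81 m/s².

For a small hole in a large open tank, ½v² = gh, giving h = v²/(2g).
h = 5.78²/(2·9.81) = 33.4/19.62 = 1.70 m.

h ≈ 1.70 m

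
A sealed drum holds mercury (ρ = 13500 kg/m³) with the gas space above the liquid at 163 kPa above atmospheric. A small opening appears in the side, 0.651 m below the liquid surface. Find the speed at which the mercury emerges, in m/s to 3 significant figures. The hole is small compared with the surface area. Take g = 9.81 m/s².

Take point 1 at the surface (v₁ ≈ 0) and point 2 at the hole (at atmospheric pressure). Bernoulli: P₁ + ρg h = P_atm + ½ρv₂².
With P₁ − P_atm = 163000 Pa, v₂ = √(2gh + 2ΔP/ρ) = √(2·9.81·0.651 + 2·163000/13500) = 6.08 m/s.

v = 6.08 m/s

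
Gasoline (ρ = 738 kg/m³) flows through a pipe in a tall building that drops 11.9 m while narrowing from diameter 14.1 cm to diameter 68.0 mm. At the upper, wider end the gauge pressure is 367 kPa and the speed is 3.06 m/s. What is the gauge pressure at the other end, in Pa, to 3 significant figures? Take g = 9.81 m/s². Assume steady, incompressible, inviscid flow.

P₂ ≈ 393000 Pa

The volume flow rate is constant, so v₂ = (A₁/A₂)v₁ = (156/36.3)·3.06 = 13.2 m/s.
Energy conservation along the streamline gives P₂ = P₁ − ½ρ(v₂² − v₁²) − ρg(h₂ − h₁).
P₂ = 367000 + ½·738·(3.06² − 13.2²) − 738·9.81·(−11.9) = 367000 + (-60400) − (-86200) = 393000 Pa.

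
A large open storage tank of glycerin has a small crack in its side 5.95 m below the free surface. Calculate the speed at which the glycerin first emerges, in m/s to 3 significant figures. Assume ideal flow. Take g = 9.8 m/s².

Bernoulli from surface to hole (P equal, v_surface ≈ 0): v = √(2gh) = √(2×9.8×5.95) = 10.8 m/s.

v = 10.8 m/s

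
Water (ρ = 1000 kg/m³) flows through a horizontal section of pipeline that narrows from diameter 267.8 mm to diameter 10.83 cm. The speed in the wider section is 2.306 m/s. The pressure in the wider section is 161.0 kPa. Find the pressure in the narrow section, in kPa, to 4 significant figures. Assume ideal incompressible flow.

The volume flow rate is constant, so v₂ = (A₁/A₂)v₁ = (563.3/92.12)·2.306 = 14.10 m/s.
With no height change, Bernoulli's equation is P₁ + ½ρv₁² = P₂ + ½ρv₂².
P₂ = P₁ − ½ρ(v₂² − v₁²) = 161000 − ½·1000·(14.10² − 2.306²) = 161000 − 96750 = 64250 Pa.

P₂ = 64.25 kPa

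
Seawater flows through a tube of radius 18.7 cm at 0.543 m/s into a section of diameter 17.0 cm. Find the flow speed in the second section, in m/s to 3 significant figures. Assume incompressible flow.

By continuity, v₂ = v₁·A₁/A₂ = 0.543·(1100/227) = 2.63 m/s.

v₂ ≈ 2.63 m/s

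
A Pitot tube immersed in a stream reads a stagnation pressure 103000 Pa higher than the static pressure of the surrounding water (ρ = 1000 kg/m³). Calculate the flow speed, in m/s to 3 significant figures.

v ≈ 14.4 m/s

Bernoulli between the free stream and the stagnation point: ½ρv² = P_stag − P_static.
v = √(2ΔP/ρ) = √(2·103000/1000) = 14.4 m/s.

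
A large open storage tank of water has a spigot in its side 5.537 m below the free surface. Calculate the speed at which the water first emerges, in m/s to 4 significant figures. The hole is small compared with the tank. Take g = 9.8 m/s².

Torricelli's result v = √(2gh) gives v = √(2·9.8·5.537) = 10.42 m/s.

v ≈ 10.42 m/s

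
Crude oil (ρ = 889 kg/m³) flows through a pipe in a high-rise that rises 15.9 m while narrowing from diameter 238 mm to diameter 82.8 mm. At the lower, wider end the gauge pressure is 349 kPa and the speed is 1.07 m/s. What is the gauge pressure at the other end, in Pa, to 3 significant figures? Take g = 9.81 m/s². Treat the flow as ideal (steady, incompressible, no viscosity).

By continuity, v₂ = v₁·A₁/A₂ = 1.07·(445/53.8) = 8.84 m/s.
Energy conservation along the streamline gives P₂ = P₁ − ½ρ(v₂² − v₁²) − ρg(h₂ − h₁).
P₂ = 349000 + ½·889·(1.07² − 8.84²) − 889·9.81·(+15.9) = 349000 + (-34200) − (139000) = 176000 Pa.

P₂ = 176000 Pa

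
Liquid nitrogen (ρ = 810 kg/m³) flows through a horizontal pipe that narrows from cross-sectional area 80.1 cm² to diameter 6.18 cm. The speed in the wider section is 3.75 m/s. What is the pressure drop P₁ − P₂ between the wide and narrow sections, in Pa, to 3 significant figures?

ΔP ≈ 34900 Pa

The volume flow rate is constant, so v₂ = (A₁/A₂)v₁ = (80.1/30.0)·3.75 = 10.0 m/s.
Bernoulli (h₁ = h₂): P₁ − P₂ = ½ρ(v₂² − v₁²).
P₁ − P₂ = ½·810·(10.0² − 3.75²) = ½·810·86.2 = 34900 Pa.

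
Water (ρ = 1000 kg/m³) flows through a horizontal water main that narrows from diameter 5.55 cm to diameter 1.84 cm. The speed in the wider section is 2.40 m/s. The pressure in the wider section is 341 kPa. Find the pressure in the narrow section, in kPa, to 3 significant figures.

Continuity gives A₁v₁ = A₂v₂, so v₂ = (24.2 cm²)/(2.66 cm²) × 2.40 m/s = 21.8 m/s.
Along the horizontal streamline, P + ½ρv² is constant.
P₂ = P₁ − ½ρ(v₂² − v₁²) = 341000 − ½·1000·(21.8² − 2.40²) = 341000 − 236000 = 105000 Pa.

P₂ ≈ 105 kPa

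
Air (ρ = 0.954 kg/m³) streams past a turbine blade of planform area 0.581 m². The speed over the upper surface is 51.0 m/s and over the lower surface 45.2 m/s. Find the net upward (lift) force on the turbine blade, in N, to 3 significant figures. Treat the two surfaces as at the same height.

F ≈ 155 N

The faster flow above has the lower pressure; Bernoulli (same height) gives ΔP = ½ρ(v_up² − v_low²).
ΔP = ½·0.954·(51.0² − 45.2²) = 266 Pa.
Lift = ΔP · A = 266 × 0.581 = 155 N.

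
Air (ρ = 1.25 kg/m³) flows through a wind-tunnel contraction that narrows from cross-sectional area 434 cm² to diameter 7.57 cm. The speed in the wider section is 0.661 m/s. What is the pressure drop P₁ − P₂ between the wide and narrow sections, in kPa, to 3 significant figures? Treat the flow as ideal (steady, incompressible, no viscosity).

Continuity gives A₁v₁ = A₂v₂, so v₂ = (434 cm²)/(45.0 cm²) × 0.661 m/s = 6.37 m/s.
Along the horizontal streamline, P + ½ρv² is constant.
P₁ − P₂ = ½·1.25·(6.37² − 0.661²) = ½·1.25·40.2 = 25.1 Pa.

ΔP ≈ 0.0251 kPa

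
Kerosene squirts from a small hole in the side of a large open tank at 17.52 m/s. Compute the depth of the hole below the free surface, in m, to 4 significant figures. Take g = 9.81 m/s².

Torricelli: v = √(2gh), so h = v²/(2g).
h = 17.52²/(2·9.81) = 307.0/19.62 = 15.64 m.

15.64 m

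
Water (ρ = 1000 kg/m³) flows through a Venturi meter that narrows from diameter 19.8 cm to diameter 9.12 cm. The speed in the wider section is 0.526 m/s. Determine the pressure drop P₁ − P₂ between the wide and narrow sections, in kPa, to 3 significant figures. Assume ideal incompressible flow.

ΔP ≈ 2.94 kPa

By continuity, v₂ = v₁·A₁/A₂ = 0.526·(308/65.3) = 2.48 m/s.
Bernoulli (h₁ = h₂): P₁ − P₂ = ½ρ(v₂² − v₁²).
P₁ − P₂ = ½·1000·(2.48² − 0.526²) = ½·1000·5.87 = 2940 Pa.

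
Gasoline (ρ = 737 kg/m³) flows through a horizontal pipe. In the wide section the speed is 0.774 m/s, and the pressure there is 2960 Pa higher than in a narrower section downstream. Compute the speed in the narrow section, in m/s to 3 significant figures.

v₂ ≈ 2.94 m/s

With h₁ = h₂, rearranging Bernoulli gives v₂ = √(v₁² + 2ΔP/ρ).
v₂ = √(0.774² + 2·2960/737) = √(0.599 + 8.03) = 2.94 m/s.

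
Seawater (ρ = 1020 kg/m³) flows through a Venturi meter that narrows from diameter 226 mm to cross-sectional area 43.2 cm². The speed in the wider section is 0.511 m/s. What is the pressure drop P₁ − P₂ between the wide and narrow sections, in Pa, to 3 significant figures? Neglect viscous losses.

The volume flow rate is constant, so v₂ = (A₁/A₂)v₁ = (401/43.2)·0.511 = 4.75 m/s.
Along the horizontal streamline, P + ½ρv² is constant.
P₁ − P₂ = ½·1020·(4.75² − 0.511²) = ½·1020·22.3 = 11300 Pa.

ΔP ≈ 11300 Pa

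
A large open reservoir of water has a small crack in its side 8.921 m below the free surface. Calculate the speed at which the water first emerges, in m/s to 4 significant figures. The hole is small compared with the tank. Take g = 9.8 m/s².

13.22 m/s

The surface is effectively still and both ends are open, so ½v² = gh and v = √(2·9.8·8.921) = 13.22 m/s.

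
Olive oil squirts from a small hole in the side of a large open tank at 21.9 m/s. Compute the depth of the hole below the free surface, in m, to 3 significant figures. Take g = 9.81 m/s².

h ≈ 24.4 m

For a small hole in a large open tank, ½v² = gh, giving h = v²/(2g).
h = 21.9²/(2·9.81) = 480/19.62 = 24.4 m.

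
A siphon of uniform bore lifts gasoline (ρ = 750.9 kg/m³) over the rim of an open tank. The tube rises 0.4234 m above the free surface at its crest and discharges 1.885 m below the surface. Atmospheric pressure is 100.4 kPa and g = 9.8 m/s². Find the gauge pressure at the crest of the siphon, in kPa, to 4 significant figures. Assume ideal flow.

-16.99 kPa

From the surface to the outlet (both open to atmosphere, surface at rest): v = √(2g·h_out) = √(2·9.8·1.885) = 6.078 m/s.
With constant cross-section the crest speed equals v; applying Bernoulli from the surface up to the crest, P_top = P_atm − ½ρv² − ρg·h_top.
P_top = 100400 − ½·750.9·6.078² − 750.9·9.8·0.4234 = 83410 Pa. So P_gauge = P_top − P_atm = -16990 Pa.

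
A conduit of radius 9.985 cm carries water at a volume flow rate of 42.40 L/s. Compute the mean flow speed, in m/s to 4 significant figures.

v ≈ 1.354 m/s

Q = 42.40 L/s = 0.04240 m³/s.
v = Q/A = 0.04240 / 0.03132 = 1.354 m/s.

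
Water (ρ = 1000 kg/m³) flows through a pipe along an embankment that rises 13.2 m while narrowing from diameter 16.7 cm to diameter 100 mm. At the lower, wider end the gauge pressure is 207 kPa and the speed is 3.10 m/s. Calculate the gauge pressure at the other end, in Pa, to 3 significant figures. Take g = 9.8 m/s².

P₂ ≈ 45100 Pa

Continuity gives A₁v₁ = A₂v₂, so v₂ = (219 cm²)/(78.5 cm²) × 3.10 m/s = 8.65 m/s.
Bernoulli: P₁ + ½ρv₁² + ρg h₁ = P₂ + ½ρv₂² + ρg h₂, so P₂ = P₁ + ½ρ(v₁² − v₂²) − ρg(h₂ − h₁).
P₂ = 207000 + ½·1000·(3.10² − 8.65²) − 1000·9.8·(+13.2) = 207000 + (-32600) − (129000) = 45100 Pa.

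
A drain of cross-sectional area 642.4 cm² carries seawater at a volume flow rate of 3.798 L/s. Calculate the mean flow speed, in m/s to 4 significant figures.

v ≈ 0.05912 m/s

Q = 3.798 L/s = 0.003798 m³/s.
v = Q/A = 0.003798 / 0.06424 = 0.05912 m/s.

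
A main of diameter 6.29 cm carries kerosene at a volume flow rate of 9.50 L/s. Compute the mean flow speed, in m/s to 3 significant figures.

Q = 9.50 L/s = 0.00950 m³/s.
v = Q/A = 0.00950 / 0.00311 = 3.06 m/s.

3.06 m/s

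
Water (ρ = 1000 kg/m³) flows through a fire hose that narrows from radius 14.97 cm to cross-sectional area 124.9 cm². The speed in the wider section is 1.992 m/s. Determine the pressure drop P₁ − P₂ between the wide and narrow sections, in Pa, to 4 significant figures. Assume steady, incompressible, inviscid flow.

ΔP ≈ 61060 Pa

The volume flow rate is constant, so v₂ = (A₁/A₂)v₁ = (704.0/124.9)·1.992 = 11.23 m/s.
Bernoulli (h₁ = h₂): P₁ − P₂ = ½ρ(v₂² − v₁²).
P₁ − P₂ = ½·1000·(11.23² − 1.992²) = ½·1000·122.1 = 61060 Pa.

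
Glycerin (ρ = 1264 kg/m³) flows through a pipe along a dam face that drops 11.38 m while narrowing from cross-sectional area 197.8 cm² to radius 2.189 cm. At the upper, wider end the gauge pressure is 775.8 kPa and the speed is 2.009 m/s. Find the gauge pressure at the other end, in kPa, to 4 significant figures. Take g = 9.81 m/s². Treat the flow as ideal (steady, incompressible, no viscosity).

P₂ ≈ 479.1 kPa

Mass conservation (A₁v₁ = A₂v₂) gives v₂ = 2.009 × 197.8/15.05 = 26.40 m/s.
Bernoulli: P₁ + ½ρv₁² + ρg h₁ = P₂ + ½ρv₂² + ρg h₂, so P₂ = P₁ + ½ρ(v₁² − v₂²) − ρg(h₂ − h₁).
P₂ = 775800 + ½·1264·(2.009² − 26.40²) − 1264·9.81·(−11.38) = 775800 + (-437800) − (-141100) = 479100 Pa.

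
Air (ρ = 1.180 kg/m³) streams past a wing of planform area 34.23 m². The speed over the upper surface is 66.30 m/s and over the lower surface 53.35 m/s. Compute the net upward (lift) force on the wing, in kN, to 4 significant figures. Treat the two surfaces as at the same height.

With equal heights on the two surfaces, Bernoulli gives P_lower − P_upper = ½ρ(v_upper² − v_lower²).
ΔP = ½·1.180·(66.30² − 53.35²) = 914.2 Pa.
Lift = ΔP · A = 914.2 × 34.23 = 31290 N.

31.29 kN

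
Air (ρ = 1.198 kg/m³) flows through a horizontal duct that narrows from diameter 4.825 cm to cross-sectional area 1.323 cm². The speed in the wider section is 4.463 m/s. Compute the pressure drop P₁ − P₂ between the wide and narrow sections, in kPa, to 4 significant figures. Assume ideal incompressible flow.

Mass conservation (A₁v₁ = A₂v₂) gives v₂ = 4.463 × 18.28/1.323 = 61.68 m/s.
Along the horizontal streamline, P + ½ρv² is constant.
P₁ − P₂ = ½·1.198·(61.68² − 4.463²) = ½·1.198·3785 = 2267 Pa.

ΔP ≈ 2.267 kPa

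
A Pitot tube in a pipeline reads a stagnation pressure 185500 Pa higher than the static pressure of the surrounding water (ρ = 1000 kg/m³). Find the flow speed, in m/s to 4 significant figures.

Bernoulli between the free stream and the stagnation point: ½ρv² = P_stag − P_static.
v = √(2ΔP/ρ) = √(2·185500/1000) = 19.26 m/s.

v ≈ 19.26 m/s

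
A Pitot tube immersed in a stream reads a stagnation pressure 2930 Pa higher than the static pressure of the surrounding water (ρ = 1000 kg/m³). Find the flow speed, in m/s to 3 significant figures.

v ≈ 2.42 m/s

The dynamic pressure equals the rise in static pressure at the stagnation point: ΔP = ½ρv².
v = √(2ΔP/ρ) = √(2·2930/1000) = 2.42 m/s.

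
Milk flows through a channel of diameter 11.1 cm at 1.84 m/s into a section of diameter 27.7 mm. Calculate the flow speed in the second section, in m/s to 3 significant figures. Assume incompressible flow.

By continuity, v₂ = v₁·A₁/A₂ = 1.84·(96.8/6.03) = 29.5 m/s.

v₂ ≈ 29.5 m/s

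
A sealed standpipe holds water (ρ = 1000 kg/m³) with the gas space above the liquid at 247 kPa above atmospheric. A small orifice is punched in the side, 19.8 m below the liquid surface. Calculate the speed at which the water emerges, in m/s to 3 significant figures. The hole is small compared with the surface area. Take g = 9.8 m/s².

Take point 1 at the surface (v₁ ≈ 0) and point 2 at the hole (at atmospheric pressure). Bernoulli: P₁ + ρg h = P_atm + ½ρv₂².
With P₁ − P_atm = 247000 Pa, v₂ = √(2gh + 2ΔP/ρ) = √(2·9.8·19.8 + 2·247000/1000) = 29.7 m/s.

v ≈ 29.7 m/s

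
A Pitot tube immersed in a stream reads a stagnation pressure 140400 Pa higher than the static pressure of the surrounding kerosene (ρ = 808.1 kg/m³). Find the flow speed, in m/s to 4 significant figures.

v = 18.64 m/s

At the stagnation point the flow is brought to rest, so Bernoulli gives P_stag − P_static = ½ρv².
v = √(2ΔP/ρ) = √(2·140400/808.1) = 18.64 m/s.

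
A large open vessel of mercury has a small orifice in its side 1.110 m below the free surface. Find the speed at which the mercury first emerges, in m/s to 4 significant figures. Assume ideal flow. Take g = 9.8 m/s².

v = 4.664 m/s

Bernoulli from surface to hole (P equal, v_surface ≈ 0): v = √(2gh) = √(2×9.8×1.110) = 4.664 m/s.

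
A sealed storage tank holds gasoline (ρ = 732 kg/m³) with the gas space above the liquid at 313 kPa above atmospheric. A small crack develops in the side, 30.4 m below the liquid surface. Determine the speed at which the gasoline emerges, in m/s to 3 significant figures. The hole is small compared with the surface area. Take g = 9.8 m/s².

Take point 1 at the surface (v₁ ≈ 0) and point 2 at the hole (at atmospheric pressure). Bernoulli: P₁ + ρg h = P_atm + ½ρv₂².
With P₁ − P_atm = 313000 Pa, v₂ = √(2gh + 2ΔP/ρ) = √(2·9.8·30.4 + 2·313000/732) = 38.1 m/s.

v = 38.1 m/s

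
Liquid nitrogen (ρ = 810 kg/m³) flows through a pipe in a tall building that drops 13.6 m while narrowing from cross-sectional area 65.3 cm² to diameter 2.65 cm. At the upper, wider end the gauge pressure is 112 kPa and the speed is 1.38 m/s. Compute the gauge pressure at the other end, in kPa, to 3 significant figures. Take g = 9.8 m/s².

P₂ ≈ 113 kPa

Continuity gives A₁v₁ = A₂v₂, so v₂ = (65.3 cm²)/(5.52 cm²) × 1.38 m/s = 16.3 m/s.
Energy conservation along the streamline gives P₂ = P₁ − ½ρ(v₂² − v₁²) − ρg(h₂ − h₁).
P₂ = 112000 + ½·810·(1.38² − 16.3²) − 810·9.8·(−13.6) = 112000 + (-107000) − (-108000) = 113000 Pa.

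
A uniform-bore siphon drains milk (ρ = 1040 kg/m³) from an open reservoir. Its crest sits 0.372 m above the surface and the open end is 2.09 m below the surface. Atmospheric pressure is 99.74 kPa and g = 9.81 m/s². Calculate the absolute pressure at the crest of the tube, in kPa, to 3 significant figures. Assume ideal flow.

Bernoulli surface→outlet gives ½v² = g·h_out, so v = √(2·9.81·2.09) = 6.40 m/s.
The bore is uniform, so the speed at the crest is the same v. Bernoulli surface→crest: P_atm = P_top + ½ρv² + ρg·h_top.
P_top = 99740 − ½·1040·6.40² − 1040·9.81·0.372 = 74600 Pa.

P_top ≈ 74.6 kPa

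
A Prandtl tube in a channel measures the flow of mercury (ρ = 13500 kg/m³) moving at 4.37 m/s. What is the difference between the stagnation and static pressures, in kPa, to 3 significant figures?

Bernoulli between the free stream and the stagnation point: ½ρv² = P_stag − P_static.
ΔP = ½·13500·4.37² = 129000 Pa.

ΔP ≈ 129 kPa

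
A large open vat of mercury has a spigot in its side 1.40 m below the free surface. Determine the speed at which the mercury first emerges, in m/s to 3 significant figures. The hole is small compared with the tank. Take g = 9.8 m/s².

The surface is effectively still and both ends are open, so ½v² = gh and v = √(2·9.8·1.40) = 5.24 m/s.

v ≈ 5.24 m/s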